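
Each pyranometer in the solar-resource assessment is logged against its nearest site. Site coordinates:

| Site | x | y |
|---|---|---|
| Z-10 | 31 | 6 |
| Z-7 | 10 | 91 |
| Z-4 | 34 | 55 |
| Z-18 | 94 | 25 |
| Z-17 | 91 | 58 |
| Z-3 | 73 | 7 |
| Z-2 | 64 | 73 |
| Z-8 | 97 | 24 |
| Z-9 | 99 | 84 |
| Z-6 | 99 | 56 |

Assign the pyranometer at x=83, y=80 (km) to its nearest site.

Squared distances to each site:
Z-10: 8180.000; Z-7: 5450.000; Z-4: 3026.000; Z-18: 3146.000; Z-17: 548.000; Z-3: 5429.000; Z-2: 410.000; Z-8: 3332.000; Z-9: 272.000; Z-6: 832.000.
Minimum at Z-9.

Z-9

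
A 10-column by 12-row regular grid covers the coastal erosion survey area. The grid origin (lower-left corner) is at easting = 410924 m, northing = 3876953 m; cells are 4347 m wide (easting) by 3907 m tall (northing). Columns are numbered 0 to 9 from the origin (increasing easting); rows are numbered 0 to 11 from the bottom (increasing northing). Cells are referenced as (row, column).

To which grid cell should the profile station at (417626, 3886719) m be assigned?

(2, 1)

Column index: ⌊(417626 − 410924) / 4347⌋ = ⌊1.542⌋ = 1
Row offset from origin: ⌊(3886719 − 3876953) / 3907⌋ = ⌊2.500⌋ = 2 → row 2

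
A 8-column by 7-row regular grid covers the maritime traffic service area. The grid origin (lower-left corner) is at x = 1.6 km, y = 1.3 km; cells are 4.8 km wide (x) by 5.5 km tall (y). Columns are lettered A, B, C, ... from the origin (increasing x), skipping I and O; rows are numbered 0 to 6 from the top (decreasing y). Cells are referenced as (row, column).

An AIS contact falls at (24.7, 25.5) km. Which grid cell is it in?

(2, E)

Column index: ⌊(24.7 − 1.6) / 4.8⌋ = ⌊4.812⌋ = 4 → column E
Row offset from origin: ⌊(25.5 − 1.3) / 5.5⌋ = ⌊4.400⌋ = 4 → row 2 (counted from top)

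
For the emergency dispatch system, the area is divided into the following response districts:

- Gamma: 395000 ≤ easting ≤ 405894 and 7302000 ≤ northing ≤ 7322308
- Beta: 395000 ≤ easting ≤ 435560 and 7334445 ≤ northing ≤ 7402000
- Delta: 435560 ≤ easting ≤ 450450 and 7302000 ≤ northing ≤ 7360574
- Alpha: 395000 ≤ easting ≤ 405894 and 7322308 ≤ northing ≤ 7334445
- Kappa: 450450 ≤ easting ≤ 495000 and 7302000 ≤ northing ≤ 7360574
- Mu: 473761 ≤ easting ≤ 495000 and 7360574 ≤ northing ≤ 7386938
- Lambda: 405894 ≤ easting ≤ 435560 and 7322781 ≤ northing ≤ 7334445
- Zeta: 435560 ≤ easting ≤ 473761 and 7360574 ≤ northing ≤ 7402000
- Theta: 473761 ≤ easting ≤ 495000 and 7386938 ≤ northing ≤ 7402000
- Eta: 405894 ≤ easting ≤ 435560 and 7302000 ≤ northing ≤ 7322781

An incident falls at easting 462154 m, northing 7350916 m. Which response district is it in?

Kappa

The point has easting = 462154 and northing = 7350916.
Only Kappa satisfies 450450 ≤ easting ≤ 495000 and 7302000 ≤ northing ≤ 7360574.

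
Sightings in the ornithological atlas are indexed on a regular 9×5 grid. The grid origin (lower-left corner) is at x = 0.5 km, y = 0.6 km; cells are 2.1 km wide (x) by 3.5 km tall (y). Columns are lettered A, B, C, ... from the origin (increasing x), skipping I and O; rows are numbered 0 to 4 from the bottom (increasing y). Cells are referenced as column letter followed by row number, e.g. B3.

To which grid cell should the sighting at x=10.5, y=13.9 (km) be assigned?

E3

Column index: ⌊(10.5 − 0.5) / 2.1⌋ = ⌊4.762⌋ = 4 → column E
Row offset from origin: ⌊(13.9 − 0.6) / 3.5⌋ = ⌊3.800⌋ = 3 → row 3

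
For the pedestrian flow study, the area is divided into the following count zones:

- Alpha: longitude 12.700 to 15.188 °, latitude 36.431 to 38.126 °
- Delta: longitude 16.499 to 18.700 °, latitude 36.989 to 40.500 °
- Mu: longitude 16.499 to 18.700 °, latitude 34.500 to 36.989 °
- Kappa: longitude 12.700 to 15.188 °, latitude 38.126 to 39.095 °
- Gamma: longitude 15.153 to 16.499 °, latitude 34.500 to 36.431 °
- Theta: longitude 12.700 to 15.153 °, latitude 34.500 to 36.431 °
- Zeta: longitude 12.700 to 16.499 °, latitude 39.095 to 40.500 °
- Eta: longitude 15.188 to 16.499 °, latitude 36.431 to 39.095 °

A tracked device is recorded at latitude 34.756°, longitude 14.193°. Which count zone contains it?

The point has longitude = 14.193 and latitude = 34.756.
Only Theta satisfies 12.700 ≤ longitude ≤ 15.153 and 34.500 ≤ latitude ≤ 36.431.

Theta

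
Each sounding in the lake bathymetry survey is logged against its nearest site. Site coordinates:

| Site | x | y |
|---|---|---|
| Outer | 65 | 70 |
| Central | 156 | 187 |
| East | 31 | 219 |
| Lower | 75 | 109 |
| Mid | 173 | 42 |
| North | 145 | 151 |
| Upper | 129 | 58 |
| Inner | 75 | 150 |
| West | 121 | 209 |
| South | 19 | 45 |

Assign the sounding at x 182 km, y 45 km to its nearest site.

Squared distances to each site:
Outer: 14314.000; Central: 20840.000; East: 53077.000; Lower: 15545.000; Mid: 90.000; North: 12605.000; Upper: 2978.000; Inner: 22474.000; West: 30617.000; South: 26569.000.
Minimum at Mid.

Mid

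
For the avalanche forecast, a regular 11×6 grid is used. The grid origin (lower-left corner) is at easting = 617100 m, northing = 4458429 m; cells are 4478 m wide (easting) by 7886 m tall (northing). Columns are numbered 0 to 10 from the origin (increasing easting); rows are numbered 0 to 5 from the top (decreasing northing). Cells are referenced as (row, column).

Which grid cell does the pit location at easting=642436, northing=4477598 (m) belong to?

Column index: ⌊(642436 − 617100) / 4478⌋ = ⌊5.658⌋ = 5
Row offset from origin: ⌊(4477598 − 4458429) / 7886⌋ = ⌊2.431⌋ = 2 → row 3 (counted from top)

(3, 5)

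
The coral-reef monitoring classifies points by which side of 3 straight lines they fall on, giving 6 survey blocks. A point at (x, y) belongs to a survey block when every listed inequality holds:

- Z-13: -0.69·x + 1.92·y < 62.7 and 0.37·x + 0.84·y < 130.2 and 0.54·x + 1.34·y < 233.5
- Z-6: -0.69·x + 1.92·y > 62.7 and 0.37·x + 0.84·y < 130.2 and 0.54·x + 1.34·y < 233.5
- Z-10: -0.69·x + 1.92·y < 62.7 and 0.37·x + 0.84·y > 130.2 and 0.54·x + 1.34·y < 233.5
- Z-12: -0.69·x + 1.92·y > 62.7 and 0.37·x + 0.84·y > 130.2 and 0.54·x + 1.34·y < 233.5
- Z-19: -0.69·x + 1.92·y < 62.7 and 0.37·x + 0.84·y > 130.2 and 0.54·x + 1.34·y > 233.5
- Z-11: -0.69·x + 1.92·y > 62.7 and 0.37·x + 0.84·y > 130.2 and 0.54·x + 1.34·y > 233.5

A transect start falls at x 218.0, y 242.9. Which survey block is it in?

Z-11

-0.69·218.0 + 1.92·242.9 = 315.948, which is > 62.7
0.37·218.0 + 0.84·242.9 = 284.696, which is > 130.2
0.54·218.0 + 1.34·242.9 = 443.206, which is > 233.5
This sign pattern matches Z-11.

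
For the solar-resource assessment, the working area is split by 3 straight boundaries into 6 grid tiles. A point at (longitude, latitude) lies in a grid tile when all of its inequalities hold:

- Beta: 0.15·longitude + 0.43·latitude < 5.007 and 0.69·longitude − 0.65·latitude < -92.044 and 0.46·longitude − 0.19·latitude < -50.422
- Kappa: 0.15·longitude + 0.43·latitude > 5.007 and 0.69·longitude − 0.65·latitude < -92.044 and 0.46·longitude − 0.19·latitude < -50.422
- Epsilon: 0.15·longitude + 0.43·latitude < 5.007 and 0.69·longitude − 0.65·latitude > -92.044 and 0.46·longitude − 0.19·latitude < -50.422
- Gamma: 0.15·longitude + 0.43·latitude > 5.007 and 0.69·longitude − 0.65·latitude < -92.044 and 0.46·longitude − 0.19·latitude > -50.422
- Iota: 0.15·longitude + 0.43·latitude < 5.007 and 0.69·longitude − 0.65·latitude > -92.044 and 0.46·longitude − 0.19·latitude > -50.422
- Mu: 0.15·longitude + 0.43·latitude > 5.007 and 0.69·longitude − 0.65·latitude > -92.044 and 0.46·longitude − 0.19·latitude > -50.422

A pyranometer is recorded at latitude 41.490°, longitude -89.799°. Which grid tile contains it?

0.15·-89.799 + 0.43·41.490 = 4.371, which is < 5.007
0.69·-89.799 − 0.65·41.490 = -88.930, which is > -92.044
0.46·-89.799 − 0.19·41.490 = -49.191, which is > -50.422
This sign pattern matches Iota.

Iota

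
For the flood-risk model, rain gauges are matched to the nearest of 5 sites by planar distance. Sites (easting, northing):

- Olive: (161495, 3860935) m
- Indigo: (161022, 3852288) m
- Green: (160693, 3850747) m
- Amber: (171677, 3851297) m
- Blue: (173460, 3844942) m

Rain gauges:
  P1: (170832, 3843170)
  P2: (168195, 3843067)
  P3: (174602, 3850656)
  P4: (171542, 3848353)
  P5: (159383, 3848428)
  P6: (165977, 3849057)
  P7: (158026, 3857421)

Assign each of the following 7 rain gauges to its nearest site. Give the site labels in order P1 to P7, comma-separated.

Blue, Blue, Amber, Amber, Green, Green, Olive

P1 → Blue (d²=10046368.00)
P2 → Blue (d²=31235850.00)
P3 → Amber (d²=8966506.00)
P4 → Amber (d²=8685361.00)
P5 → Green (d²=7093861.00)
P6 → Green (d²=30776756.00)
P7 → Olive (d²=24382157.00)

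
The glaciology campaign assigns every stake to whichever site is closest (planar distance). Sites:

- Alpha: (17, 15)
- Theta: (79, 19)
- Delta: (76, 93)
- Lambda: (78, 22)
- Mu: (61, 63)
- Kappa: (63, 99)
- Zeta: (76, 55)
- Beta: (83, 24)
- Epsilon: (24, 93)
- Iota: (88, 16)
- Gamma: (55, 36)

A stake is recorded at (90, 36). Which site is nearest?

Squared distances to each site:
Alpha: 5770.000; Theta: 410.000; Delta: 3445.000; Lambda: 340.000; Mu: 1570.000; Kappa: 4698.000; Zeta: 557.000; Beta: 193.000; Epsilon: 7605.000; Iota: 404.000; Gamma: 1225.000.
Minimum at Beta.

Beta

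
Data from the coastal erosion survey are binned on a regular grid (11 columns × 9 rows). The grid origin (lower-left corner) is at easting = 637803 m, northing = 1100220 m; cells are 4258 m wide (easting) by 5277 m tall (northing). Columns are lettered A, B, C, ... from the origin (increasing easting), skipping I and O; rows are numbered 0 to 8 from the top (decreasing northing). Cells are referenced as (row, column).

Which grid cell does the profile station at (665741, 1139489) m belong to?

Column index: ⌊(665741 − 637803) / 4258⌋ = ⌊6.561⌋ = 6 → column G
Row offset from origin: ⌊(1139489 − 1100220) / 5277⌋ = ⌊7.442⌋ = 7 → row 1 (counted from top)

(1, G)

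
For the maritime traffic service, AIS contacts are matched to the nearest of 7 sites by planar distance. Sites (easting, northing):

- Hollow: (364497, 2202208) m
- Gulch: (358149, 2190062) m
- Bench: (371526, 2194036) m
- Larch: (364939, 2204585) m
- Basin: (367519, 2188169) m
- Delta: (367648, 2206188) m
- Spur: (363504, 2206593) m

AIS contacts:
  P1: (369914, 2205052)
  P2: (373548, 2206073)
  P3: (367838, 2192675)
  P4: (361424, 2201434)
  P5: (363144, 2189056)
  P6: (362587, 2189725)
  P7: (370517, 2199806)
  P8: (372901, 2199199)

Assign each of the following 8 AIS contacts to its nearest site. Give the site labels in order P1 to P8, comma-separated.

Delta, Delta, Bench, Hollow, Basin, Gulch, Bench, Bench

P1 → Delta (d²=6425252.00)
P2 → Delta (d²=34823225.00)
P3 → Bench (d²=15453665.00)
P4 → Hollow (d²=10042405.00)
P5 → Basin (d²=19927394.00)
P6 → Gulch (d²=19809413.00)
P7 → Bench (d²=34310981.00)
P8 → Bench (d²=28547194.00)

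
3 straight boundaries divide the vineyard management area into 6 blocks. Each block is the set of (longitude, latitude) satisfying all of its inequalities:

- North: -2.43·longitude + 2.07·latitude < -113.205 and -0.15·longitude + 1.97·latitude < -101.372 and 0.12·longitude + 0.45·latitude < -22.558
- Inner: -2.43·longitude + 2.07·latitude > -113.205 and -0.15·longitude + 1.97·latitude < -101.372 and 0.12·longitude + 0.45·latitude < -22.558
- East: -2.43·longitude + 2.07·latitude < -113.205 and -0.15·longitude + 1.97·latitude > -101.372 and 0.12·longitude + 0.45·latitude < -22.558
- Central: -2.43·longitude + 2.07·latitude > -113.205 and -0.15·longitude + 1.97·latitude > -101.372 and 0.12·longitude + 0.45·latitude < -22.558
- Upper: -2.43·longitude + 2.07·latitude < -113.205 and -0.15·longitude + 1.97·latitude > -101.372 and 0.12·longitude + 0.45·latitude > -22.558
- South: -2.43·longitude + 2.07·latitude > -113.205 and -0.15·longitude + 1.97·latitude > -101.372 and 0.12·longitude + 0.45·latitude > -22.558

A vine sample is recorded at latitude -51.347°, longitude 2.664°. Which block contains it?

Inner

-2.43·2.664 + 2.07·-51.347 = -112.762, which is > -113.205
-0.15·2.664 + 1.97·-51.347 = -101.553, which is < -101.372
0.12·2.664 + 0.45·-51.347 = -22.786, which is < -22.558
This sign pattern matches Inner.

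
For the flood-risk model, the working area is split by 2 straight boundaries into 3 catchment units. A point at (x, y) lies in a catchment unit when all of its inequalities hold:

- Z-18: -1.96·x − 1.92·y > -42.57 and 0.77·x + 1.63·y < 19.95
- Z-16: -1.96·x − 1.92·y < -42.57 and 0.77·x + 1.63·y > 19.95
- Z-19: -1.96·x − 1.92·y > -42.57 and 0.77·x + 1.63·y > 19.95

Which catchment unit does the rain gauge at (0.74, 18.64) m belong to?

Z-19

-1.96·0.74 − 1.92·18.64 = -37.239, which is > -42.57
0.77·0.74 + 1.63·18.64 = 30.953, which is > 19.95
This sign pattern matches Z-19.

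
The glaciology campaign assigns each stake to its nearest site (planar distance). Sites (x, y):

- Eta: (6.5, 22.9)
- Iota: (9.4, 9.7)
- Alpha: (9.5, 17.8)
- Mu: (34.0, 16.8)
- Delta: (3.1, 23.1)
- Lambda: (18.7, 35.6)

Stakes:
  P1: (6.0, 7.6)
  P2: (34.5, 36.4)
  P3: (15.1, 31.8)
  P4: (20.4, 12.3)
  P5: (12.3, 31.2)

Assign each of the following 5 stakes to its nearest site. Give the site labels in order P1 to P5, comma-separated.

P1 → Iota (d²=15.97)
P2 → Lambda (d²=250.28)
P3 → Lambda (d²=27.40)
P4 → Iota (d²=127.76)
P5 → Lambda (d²=60.32)

Iota, Lambda, Lambda, Iota, Lambda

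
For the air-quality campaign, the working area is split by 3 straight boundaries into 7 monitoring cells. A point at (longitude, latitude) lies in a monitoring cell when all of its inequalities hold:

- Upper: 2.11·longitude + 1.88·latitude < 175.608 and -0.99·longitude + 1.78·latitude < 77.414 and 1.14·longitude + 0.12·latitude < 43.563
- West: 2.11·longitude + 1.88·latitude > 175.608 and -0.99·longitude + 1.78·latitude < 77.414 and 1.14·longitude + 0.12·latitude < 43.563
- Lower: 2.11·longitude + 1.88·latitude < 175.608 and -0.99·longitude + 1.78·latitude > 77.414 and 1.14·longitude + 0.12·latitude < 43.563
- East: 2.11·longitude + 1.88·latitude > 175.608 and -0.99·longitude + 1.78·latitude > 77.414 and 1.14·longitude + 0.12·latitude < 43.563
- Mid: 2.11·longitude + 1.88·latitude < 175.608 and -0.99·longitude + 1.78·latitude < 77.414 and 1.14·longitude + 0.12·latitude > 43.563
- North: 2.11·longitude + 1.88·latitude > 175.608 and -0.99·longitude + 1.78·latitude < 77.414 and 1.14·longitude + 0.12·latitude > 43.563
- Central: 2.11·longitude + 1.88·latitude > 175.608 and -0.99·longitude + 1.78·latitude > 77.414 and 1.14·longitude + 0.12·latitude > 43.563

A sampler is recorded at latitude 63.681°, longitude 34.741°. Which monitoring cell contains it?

2.11·34.741 + 1.88·63.681 = 193.024, which is > 175.608
-0.99·34.741 + 1.78·63.681 = 78.959, which is > 77.414
1.14·34.741 + 0.12·63.681 = 47.246, which is > 43.563
This sign pattern matches Central.

Central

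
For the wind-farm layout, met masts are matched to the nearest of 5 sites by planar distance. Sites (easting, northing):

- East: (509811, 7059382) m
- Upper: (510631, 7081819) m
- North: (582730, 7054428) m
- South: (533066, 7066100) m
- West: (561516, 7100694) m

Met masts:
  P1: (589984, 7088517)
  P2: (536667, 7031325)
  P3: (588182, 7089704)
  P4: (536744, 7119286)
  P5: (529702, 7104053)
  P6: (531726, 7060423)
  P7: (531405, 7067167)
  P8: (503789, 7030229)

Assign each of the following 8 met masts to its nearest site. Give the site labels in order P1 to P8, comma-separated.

West, South, West, West, Upper, South, South, East

P1 → West (d²=958706353.00)
P2 → South (d²=1222267826.00)
P3 → West (d²=831855656.00)
P4 → West (d²=959314448.00)
P5 → Upper (d²=858053797.00)
P6 → South (d²=34023929.00)
P7 → South (d²=3897410.00)
P8 → East (d²=886161893.00)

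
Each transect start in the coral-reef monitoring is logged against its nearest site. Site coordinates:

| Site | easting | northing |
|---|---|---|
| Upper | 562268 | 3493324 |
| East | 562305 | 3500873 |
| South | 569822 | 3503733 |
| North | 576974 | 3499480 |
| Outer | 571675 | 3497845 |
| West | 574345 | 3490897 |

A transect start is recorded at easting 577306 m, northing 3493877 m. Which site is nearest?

West

Squared distances to each site:
Upper: 226447253.000; East: 273974017.000; South: 153150992.000; North: 31503833.000; Outer: 47453185.000; West: 17647921.000.
Minimum at West.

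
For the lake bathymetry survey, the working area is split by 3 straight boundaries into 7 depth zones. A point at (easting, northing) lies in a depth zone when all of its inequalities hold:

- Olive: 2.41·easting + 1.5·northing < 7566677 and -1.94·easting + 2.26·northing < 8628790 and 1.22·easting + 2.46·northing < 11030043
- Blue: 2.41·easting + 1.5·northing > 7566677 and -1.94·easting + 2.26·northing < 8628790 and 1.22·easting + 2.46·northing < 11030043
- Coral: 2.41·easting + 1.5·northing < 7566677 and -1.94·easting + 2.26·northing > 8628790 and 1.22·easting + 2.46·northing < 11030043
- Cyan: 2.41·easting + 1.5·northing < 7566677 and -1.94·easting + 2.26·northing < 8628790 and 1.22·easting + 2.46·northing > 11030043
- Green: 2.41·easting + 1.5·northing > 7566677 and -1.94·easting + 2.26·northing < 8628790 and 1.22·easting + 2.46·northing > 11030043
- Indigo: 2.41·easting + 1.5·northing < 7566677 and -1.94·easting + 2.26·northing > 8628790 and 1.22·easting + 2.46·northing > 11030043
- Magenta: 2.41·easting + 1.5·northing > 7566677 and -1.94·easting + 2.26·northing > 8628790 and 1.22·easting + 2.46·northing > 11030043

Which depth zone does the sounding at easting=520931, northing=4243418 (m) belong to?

Green

2.41·520931 + 1.5·4243418 = 7620570.710, which is > 7566677
-1.94·520931 + 2.26·4243418 = 8579518.540, which is < 8628790
1.22·520931 + 2.46·4243418 = 11074344.100, which is > 11030043
This sign pattern matches Green.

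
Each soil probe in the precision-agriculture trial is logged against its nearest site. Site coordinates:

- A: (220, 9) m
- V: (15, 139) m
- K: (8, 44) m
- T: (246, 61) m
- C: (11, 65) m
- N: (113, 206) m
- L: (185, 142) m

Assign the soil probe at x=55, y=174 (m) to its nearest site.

Squared distances to each site:
A: 54450.000; V: 2825.000; K: 19109.000; T: 49250.000; C: 13817.000; N: 4388.000; L: 17924.000.
Minimum at V.

V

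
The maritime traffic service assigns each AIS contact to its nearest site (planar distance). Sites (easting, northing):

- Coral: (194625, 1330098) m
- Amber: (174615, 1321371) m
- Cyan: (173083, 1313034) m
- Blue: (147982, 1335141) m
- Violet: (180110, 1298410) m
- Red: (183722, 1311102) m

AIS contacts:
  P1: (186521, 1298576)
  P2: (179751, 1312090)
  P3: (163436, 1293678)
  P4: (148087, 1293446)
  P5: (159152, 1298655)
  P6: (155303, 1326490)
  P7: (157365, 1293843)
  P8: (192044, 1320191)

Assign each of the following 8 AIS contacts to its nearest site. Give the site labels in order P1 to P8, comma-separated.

P1 → Violet (d²=41128477.00)
P2 → Red (d²=16744985.00)
P3 → Violet (d²=300414100.00)
P4 → Cyan (d²=1008489760.00)
P5 → Cyan (d²=400828402.00)
P6 → Blue (d²=128436842.00)
P7 → Violet (d²=538192514.00)
P8 → Coral (d²=104810210.00)

Violet, Red, Violet, Cyan, Cyan, Blue, Violet, Coral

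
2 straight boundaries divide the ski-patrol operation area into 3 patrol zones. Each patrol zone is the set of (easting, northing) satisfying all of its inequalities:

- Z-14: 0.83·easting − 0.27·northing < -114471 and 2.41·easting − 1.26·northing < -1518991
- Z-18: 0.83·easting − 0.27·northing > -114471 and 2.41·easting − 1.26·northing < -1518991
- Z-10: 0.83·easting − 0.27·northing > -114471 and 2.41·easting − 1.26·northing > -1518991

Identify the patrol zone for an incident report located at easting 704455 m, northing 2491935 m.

0.83·704455 − 0.27·2491935 = -88124.800, which is > -114471
2.41·704455 − 1.26·2491935 = -1442101.550, which is > -1518991
This sign pattern matches Z-10.

Z-10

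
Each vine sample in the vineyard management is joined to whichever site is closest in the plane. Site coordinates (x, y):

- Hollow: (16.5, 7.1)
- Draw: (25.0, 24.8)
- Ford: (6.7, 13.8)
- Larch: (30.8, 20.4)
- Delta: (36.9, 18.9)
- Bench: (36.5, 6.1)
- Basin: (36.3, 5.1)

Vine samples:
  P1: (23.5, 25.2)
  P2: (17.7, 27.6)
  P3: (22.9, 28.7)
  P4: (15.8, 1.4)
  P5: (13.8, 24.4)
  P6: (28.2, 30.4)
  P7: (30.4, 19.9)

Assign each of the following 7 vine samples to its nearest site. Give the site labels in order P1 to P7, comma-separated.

P1 → Draw (d²=2.41)
P2 → Draw (d²=61.13)
P3 → Draw (d²=19.62)
P4 → Hollow (d²=32.98)
P5 → Draw (d²=125.60)
P6 → Draw (d²=41.60)
P7 → Larch (d²=0.41)

Draw, Draw, Draw, Hollow, Draw, Draw, Larch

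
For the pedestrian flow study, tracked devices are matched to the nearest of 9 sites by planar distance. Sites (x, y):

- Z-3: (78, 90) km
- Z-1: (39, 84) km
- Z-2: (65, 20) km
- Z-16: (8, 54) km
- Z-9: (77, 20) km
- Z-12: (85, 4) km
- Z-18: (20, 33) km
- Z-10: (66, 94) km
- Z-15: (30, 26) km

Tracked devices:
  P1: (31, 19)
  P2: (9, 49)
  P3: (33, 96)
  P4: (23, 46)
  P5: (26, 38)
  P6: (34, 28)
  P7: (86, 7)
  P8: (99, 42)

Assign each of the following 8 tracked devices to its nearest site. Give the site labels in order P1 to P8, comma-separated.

Z-15, Z-16, Z-1, Z-18, Z-18, Z-15, Z-12, Z-9

P1 → Z-15 (d²=50.00)
P2 → Z-16 (d²=26.00)
P3 → Z-1 (d²=180.00)
P4 → Z-18 (d²=178.00)
P5 → Z-18 (d²=61.00)
P6 → Z-15 (d²=20.00)
P7 → Z-12 (d²=10.00)
P8 → Z-9 (d²=968.00)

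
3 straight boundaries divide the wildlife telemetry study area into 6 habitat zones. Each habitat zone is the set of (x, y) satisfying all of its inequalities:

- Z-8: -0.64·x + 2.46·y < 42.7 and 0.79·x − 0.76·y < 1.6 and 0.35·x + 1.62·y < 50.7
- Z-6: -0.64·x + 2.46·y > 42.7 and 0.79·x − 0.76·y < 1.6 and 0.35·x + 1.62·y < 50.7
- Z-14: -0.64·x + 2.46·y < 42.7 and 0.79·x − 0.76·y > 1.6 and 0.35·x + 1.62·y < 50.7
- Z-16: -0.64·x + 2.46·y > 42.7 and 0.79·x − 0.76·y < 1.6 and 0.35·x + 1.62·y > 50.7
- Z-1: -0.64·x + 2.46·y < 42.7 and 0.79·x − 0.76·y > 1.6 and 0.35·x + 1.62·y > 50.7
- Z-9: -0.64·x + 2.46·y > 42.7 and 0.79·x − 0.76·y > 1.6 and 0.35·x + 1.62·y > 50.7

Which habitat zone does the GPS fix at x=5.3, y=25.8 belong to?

Z-6

-0.64·5.3 + 2.46·25.8 = 60.076, which is > 42.7
0.79·5.3 − 0.76·25.8 = -15.421, which is < 1.6
0.35·5.3 + 1.62·25.8 = 43.651, which is < 50.7
This sign pattern matches Z-6.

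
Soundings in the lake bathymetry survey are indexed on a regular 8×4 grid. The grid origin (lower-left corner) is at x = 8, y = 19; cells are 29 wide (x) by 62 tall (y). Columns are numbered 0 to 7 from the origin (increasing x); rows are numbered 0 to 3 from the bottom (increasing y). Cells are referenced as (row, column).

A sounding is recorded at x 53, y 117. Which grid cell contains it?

(1, 1)

Column index: ⌊(53 − 8) / 29⌋ = ⌊1.552⌋ = 1
Row offset from origin: ⌊(117 − 19) / 62⌋ = ⌊1.581⌋ = 1 → row 1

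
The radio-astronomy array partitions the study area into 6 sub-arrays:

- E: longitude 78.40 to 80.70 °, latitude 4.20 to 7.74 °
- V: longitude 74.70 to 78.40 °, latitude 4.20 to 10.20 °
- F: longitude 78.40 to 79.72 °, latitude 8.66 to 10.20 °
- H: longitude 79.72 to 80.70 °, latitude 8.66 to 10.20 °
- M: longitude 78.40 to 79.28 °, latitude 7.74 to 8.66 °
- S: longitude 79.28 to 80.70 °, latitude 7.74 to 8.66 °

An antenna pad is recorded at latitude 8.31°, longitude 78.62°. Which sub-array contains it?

The point has longitude = 78.62 and latitude = 8.31.
Only M satisfies 78.40 ≤ longitude ≤ 79.28 and 7.74 ≤ latitude ≤ 8.66.

M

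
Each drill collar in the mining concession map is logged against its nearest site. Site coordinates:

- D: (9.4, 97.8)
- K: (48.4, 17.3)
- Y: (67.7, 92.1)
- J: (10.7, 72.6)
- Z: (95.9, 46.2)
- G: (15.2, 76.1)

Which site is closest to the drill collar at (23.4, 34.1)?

K

Squared distances to each site:
D: 4253.690; K: 907.240; Y: 5326.490; J: 1643.540; Z: 5402.660; G: 1831.240.
Minimum at K.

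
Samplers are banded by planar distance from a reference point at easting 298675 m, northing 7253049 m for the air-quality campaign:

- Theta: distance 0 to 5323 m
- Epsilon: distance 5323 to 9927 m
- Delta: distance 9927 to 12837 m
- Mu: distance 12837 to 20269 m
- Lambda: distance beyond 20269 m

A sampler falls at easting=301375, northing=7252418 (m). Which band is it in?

Distance = √((301375−298675)² + (7252418−7253049)²) = √(7290000.000 + 398161.000) = 2772.753 m.
0 ≤ 2772.753 < 5323 → Theta.

Theta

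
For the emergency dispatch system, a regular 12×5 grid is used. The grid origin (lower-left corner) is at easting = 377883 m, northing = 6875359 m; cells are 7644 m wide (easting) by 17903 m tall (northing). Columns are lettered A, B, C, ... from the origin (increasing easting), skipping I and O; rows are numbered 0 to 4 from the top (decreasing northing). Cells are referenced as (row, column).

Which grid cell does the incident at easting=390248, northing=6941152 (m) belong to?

(1, B)

Column index: ⌊(390248 − 377883) / 7644⌋ = ⌊1.618⌋ = 1 → column B
Row offset from origin: ⌊(6941152 − 6875359) / 17903⌋ = ⌊3.675⌋ = 3 → row 1 (counted from top)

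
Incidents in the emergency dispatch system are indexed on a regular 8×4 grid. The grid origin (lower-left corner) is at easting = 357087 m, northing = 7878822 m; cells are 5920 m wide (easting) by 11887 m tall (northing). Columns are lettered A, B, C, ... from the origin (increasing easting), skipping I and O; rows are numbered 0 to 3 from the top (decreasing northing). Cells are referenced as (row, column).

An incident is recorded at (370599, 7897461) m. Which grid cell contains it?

(2, C)

Column index: ⌊(370599 − 357087) / 5920⌋ = ⌊2.282⌋ = 2 → column C
Row offset from origin: ⌊(7897461 − 7878822) / 11887⌋ = ⌊1.568⌋ = 1 → row 2 (counted from top)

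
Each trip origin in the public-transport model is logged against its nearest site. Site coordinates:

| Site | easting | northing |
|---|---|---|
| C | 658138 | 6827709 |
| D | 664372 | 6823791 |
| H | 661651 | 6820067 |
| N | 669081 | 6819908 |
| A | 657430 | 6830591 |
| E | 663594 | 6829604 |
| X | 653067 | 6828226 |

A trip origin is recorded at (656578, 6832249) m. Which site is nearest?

Squared distances to each site:
C: 23045200.000; D: 132284200.000; H: 174136453.000; N: 308625290.000; A: 3474868.000; E: 56220281.000; X: 28511650.000.
Minimum at A.

A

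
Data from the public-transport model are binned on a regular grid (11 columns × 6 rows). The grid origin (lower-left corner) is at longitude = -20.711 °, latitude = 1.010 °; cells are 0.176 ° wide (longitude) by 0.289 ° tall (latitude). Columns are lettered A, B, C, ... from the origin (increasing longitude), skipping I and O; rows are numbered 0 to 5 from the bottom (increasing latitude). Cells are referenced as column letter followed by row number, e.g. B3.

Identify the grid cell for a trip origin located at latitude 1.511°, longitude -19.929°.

Column index: ⌊(-19.929 − -20.711) / 0.176⌋ = ⌊4.443⌋ = 4 → column E
Row offset from origin: ⌊(1.511 − 1.010) / 0.289⌋ = ⌊1.734⌋ = 1 → row 1

E1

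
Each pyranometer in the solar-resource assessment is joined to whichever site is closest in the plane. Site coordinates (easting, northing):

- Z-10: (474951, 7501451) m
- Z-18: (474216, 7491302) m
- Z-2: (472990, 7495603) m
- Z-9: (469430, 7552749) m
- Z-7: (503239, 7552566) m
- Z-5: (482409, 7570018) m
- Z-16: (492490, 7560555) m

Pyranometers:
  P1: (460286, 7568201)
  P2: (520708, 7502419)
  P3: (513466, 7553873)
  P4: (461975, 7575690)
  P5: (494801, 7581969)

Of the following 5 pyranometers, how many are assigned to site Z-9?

P1 → Z-9
P2 → Z-10
P3 → Z-7
P4 → Z-5
P5 → Z-5
1 of the 5 goes to Z-9.

1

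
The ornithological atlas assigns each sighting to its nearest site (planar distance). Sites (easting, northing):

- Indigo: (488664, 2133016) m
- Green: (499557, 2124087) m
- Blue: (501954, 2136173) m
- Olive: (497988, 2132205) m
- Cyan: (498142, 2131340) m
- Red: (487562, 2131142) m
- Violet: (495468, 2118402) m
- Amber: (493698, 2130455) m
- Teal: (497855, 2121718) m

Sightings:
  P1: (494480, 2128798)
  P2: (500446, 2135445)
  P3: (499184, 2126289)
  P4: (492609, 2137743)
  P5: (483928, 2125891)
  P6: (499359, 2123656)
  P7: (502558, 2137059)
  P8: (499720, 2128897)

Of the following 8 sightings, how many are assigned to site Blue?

2

P1 → Amber
P2 → Blue
P3 → Green
P4 → Indigo
P5 → Red
P6 → Green
P7 → Blue
P8 → Cyan
2 of the 8 go to Blue.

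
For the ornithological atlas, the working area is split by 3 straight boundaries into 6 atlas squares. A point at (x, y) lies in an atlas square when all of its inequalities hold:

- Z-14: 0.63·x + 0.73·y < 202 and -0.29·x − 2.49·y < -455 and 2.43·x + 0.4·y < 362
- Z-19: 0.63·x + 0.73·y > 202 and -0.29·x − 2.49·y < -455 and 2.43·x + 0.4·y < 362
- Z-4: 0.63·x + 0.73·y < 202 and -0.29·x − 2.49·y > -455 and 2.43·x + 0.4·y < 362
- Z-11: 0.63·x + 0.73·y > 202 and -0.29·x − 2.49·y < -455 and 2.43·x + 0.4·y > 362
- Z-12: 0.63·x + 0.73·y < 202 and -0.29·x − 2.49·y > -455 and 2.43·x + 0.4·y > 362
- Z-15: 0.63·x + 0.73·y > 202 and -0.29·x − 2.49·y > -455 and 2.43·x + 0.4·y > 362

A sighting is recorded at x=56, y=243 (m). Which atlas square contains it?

Z-19

0.63·56 + 0.73·243 = 212.670, which is > 202
-0.29·56 − 2.49·243 = -621.310, which is < -455
2.43·56 + 0.4·243 = 233.280, which is < 362
This sign pattern matches Z-19.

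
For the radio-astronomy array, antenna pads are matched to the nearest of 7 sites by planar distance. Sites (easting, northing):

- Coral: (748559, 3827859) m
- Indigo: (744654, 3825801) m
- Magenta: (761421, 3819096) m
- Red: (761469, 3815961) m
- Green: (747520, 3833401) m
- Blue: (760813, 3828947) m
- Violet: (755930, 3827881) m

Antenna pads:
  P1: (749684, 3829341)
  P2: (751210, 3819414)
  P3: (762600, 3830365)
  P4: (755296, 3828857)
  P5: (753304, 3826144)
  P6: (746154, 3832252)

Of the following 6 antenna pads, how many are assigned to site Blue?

P1 → Coral
P2 → Coral
P3 → Blue
P4 → Violet
P5 → Violet
P6 → Green
1 of the 6 goes to Blue.

1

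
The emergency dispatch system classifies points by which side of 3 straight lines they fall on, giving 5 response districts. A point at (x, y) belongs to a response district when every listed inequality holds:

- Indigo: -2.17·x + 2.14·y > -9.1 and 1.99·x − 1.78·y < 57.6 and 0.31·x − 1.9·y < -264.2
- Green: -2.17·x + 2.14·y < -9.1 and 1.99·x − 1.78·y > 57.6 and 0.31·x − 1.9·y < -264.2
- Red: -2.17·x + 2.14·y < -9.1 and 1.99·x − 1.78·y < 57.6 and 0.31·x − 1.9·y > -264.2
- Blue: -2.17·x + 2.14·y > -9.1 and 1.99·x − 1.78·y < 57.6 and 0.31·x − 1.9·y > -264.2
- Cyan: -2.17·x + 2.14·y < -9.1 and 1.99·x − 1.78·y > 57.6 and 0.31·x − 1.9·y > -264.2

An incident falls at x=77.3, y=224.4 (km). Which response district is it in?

-2.17·77.3 + 2.14·224.4 = 312.475, which is > -9.1
1.99·77.3 − 1.78·224.4 = -245.605, which is < 57.6
0.31·77.3 − 1.9·224.4 = -402.397, which is < -264.2
This sign pattern matches Indigo.

Indigo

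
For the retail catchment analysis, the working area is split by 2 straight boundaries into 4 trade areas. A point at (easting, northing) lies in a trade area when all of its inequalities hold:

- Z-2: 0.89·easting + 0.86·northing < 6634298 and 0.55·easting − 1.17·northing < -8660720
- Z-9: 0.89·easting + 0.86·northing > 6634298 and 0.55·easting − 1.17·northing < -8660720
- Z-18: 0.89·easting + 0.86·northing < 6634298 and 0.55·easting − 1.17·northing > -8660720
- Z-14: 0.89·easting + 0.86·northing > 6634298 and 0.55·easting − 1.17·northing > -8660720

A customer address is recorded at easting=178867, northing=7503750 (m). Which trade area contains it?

Z-2

0.89·178867 + 0.86·7503750 = 6612416.630, which is < 6634298
0.55·178867 − 1.17·7503750 = -8681010.650, which is < -8660720
This sign pattern matches Z-2.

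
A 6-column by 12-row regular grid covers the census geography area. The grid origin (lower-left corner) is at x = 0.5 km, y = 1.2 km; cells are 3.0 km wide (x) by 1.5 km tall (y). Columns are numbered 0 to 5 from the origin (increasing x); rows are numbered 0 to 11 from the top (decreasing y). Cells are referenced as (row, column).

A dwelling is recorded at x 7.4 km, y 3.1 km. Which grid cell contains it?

(10, 2)

Column index: ⌊(7.4 − 0.5) / 3.0⌋ = ⌊2.300⌋ = 2
Row offset from origin: ⌊(3.1 − 1.2) / 1.5⌋ = ⌊1.267⌋ = 1 → row 10 (counted from top)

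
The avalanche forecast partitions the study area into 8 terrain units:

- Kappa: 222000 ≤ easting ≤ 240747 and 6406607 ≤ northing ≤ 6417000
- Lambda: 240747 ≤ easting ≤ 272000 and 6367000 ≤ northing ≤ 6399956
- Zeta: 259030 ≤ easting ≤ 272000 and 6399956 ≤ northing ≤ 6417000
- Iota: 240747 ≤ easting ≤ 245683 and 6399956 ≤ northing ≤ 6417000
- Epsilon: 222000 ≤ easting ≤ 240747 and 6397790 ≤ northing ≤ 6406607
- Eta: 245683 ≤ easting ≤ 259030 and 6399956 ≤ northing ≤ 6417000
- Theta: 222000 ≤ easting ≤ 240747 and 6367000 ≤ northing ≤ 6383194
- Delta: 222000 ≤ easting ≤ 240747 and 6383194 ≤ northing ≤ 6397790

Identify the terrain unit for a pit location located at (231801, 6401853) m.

The point has easting = 231801 and northing = 6401853.
Only Epsilon satisfies 222000 ≤ easting ≤ 240747 and 6397790 ≤ northing ≤ 6406607.

Epsilon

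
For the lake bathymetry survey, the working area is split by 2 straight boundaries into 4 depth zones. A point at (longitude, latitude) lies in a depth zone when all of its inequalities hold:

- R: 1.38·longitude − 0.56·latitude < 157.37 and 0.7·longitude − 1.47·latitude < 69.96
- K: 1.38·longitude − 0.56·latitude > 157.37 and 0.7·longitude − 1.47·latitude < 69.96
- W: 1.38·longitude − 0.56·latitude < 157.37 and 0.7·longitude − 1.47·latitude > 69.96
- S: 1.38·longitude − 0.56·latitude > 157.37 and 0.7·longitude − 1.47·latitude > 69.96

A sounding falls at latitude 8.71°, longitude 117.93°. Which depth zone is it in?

K

1.38·117.93 − 0.56·8.71 = 157.866, which is > 157.37
0.7·117.93 − 1.47·8.71 = 69.747, which is < 69.96
This sign pattern matches K.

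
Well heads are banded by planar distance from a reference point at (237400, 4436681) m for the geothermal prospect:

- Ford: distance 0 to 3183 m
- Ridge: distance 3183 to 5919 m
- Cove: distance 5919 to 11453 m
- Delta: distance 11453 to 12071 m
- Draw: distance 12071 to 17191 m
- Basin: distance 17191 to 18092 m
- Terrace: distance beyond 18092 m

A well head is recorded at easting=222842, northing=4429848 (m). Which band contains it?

Draw

Distance = √((222842−237400)² + (4429848−4436681)²) = √(211935364.000 + 46689889.000) = 16081.830 m.
12071 ≤ 16081.830 < 17191 → Draw.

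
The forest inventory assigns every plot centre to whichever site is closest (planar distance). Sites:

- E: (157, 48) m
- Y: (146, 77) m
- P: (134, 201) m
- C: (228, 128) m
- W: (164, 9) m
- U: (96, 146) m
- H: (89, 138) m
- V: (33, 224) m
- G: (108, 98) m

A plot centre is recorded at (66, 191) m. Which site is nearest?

V

Squared distances to each site:
E: 28730.000; Y: 19396.000; P: 4724.000; C: 30213.000; W: 42728.000; U: 2925.000; H: 3338.000; V: 2178.000; G: 10413.000.
Minimum at V.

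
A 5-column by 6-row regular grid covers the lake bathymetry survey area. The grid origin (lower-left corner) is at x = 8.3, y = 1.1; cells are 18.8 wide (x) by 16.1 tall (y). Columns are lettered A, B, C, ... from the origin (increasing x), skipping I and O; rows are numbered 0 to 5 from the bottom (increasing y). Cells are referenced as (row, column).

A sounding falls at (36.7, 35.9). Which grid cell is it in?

(2, B)

Column index: ⌊(36.7 − 8.3) / 18.8⌋ = ⌊1.511⌋ = 1 → column B
Row offset from origin: ⌊(35.9 − 1.1) / 16.1⌋ = ⌊2.161⌋ = 2 → row 2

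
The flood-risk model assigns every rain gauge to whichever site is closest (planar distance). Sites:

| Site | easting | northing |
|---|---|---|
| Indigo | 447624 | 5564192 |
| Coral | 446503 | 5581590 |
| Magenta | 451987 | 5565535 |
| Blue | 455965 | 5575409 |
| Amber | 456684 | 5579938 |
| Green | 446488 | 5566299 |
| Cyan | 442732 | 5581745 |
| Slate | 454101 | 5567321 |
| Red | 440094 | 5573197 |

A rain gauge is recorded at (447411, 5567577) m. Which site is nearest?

Squared distances to each site:
Indigo: 11503594.000; Coral: 197188633.000; Magenta: 25109540.000; Blue: 134511140.000; Amber: 238782850.000; Green: 2485213.000; Cyan: 222625265.000; Slate: 44821636.000; Red: 85122889.000.
Minimum at Green.

Green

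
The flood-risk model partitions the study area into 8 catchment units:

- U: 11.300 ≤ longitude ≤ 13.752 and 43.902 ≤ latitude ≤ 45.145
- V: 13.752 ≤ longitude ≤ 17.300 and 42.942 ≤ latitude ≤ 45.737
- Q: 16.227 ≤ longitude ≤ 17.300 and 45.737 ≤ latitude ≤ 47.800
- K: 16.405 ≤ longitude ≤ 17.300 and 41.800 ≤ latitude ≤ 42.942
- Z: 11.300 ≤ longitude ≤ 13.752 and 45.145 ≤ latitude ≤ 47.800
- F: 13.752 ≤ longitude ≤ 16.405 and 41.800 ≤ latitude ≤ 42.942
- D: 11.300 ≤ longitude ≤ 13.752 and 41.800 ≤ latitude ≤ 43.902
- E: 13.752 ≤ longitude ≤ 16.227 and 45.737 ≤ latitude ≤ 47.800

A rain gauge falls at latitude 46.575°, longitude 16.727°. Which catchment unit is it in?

The point has longitude = 16.727 and latitude = 46.575.
Only Q satisfies 16.227 ≤ longitude ≤ 17.300 and 45.737 ≤ latitude ≤ 47.800.

Q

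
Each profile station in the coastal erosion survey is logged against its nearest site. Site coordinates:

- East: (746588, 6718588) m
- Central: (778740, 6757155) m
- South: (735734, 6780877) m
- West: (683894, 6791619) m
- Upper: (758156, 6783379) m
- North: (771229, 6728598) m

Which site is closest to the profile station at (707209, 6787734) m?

West

Squared distances to each site:
East: 6331874957.000; Central: 6051759202.000; South: 860694074.000; West: 558682450.000; Upper: 2614562834.000; North: 7595626896.000.
Minimum at West.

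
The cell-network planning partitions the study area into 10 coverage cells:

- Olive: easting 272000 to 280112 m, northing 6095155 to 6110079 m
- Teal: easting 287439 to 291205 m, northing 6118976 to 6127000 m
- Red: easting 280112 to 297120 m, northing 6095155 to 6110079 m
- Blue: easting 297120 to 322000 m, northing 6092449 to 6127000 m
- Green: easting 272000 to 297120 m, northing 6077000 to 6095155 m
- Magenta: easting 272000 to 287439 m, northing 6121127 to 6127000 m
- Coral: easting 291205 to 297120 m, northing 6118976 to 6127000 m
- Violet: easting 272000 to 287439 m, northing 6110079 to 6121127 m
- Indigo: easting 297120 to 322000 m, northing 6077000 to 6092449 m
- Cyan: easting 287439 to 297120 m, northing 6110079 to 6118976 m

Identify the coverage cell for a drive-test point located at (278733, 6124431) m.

Magenta

The point has easting = 278733 and northing = 6124431.
Only Magenta satisfies 272000 ≤ easting ≤ 287439 and 6121127 ≤ northing ≤ 6127000.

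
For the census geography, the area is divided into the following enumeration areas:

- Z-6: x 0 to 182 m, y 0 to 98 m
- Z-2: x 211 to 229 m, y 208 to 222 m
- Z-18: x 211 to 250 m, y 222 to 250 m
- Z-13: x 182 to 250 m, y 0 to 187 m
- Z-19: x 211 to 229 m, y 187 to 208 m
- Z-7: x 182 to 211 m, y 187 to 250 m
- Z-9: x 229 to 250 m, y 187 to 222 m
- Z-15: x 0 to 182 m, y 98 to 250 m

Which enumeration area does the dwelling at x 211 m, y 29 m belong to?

Z-13

The point has x = 211 and y = 29.
Only Z-13 satisfies 182 ≤ x ≤ 250 and 0 ≤ y ≤ 187.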